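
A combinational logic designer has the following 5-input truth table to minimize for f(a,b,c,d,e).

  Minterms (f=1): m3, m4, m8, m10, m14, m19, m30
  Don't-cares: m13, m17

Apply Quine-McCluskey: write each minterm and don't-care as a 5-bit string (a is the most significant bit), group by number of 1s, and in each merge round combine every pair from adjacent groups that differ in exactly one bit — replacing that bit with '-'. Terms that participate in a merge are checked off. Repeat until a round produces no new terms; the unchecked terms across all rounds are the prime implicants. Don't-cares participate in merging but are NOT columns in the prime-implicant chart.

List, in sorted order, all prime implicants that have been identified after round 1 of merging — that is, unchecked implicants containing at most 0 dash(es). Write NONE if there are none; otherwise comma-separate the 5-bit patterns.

00100, 01101

size-2^0 implicants → 00011(✓)  00100  01000(✓)  01010(✓)  01101  01110(✓)  10001(✓)  10011(✓)  11110(✓)
size-2^1 implicants → -0011  -1110  01-10  010-0  100-1
Unchecked terms (primes): -0011, -1110, 00100, 01-10, 010-0, 01101, 100-1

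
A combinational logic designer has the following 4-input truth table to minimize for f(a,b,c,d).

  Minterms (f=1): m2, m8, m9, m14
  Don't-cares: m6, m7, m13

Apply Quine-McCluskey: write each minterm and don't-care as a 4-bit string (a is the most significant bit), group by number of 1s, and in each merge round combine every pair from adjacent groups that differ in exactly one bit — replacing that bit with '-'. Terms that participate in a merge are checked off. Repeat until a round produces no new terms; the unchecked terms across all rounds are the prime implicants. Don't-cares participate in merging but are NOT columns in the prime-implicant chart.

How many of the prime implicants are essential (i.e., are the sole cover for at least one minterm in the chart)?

[col 0] 0010*, 0110*, 0111*, 1000*, 1001*, 1101*, 1110*
[col 1] -110, 0-10, 011-, 1-01, 100-
Prime implicants: -110, 0-10, 011-, 1-01, 100-
PI chart (minterm → PIs covering it):
  2 | 0-10  (sole → essential)
  8 | 100-  (sole → essential)
  9 | 1-01,100-
  14 | -110  (sole → essential)
Essential prime implicants: -110, 0-10, 100-

3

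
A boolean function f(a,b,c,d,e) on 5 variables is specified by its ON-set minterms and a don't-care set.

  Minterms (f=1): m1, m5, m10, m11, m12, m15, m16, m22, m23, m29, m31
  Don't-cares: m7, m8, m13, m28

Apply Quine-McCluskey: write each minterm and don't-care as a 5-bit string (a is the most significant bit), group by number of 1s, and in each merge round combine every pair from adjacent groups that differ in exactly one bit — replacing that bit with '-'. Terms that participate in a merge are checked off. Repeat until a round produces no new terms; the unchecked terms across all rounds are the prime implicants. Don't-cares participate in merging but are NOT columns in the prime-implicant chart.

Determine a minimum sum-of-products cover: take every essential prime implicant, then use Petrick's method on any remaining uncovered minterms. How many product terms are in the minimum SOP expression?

6

[col 0] 00001*, 00101*, 00111*, 01000*, 01010*, 01011*, 01100*, 01101*, 01111*, 10000, 10110*, 10111*, 11100*, 11101*, 11111*
[col 1] -0111*, -1100*, -1101*, -1111*, 0-101*, 0-111*, 00-01, 001-1*, 01-00, 01-11, 010-0, 0101-, 011-1*, 0110-*, 1-111*, 1011-, 111-1*, 1110-*
[col 2] --111, -11-1, -110-, 0-1-1
Prime implicants: --111, -11-1, -110-, 0-1-1, 00-01, 01-00, 01-11, 010-0, 0101-, 10000, 1011-
PI chart (minterm → PIs covering it):
  1 | 00-01  (sole → essential)
  5 | 0-1-1,00-01
  10 | 010-0,0101-
  11 | 01-11,0101-
  12 | -110-,01-00
  15 | --111,-11-1,0-1-1,01-11
  16 | 10000  (sole → essential)
  22 | 1011-  (sole → essential)
  23 | --111,1011-
  29 | -11-1,-110-
  31 | --111,-11-1
Essential prime implicants: 00-01, 10000, 1011-
Petrick residual → --111, -110-, 0101-
Minimum SOP uses 6 PIs: cde + bcd' + a'b'd'e + a'bc'd + ab'c'd'e' + ab'cd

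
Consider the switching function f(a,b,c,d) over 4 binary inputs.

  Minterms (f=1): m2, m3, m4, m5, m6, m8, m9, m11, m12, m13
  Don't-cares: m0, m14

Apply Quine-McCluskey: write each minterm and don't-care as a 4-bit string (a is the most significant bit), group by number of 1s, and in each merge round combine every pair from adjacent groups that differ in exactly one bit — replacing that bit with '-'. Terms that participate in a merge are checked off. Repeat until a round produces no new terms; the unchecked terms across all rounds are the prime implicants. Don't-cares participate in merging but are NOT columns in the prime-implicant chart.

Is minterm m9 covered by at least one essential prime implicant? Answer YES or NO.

size-2^0 implicants → 0000(✓)  0010(✓)  0011(✓)  0100(✓)  0101(✓)  0110(✓)  1000(✓)  1001(✓)  1011(✓)  1100(✓)  1101(✓)  1110(✓)
size-2^1 implicants → -000(✓)  -011  -100(✓)  -101(✓)  -110(✓)  0-00(✓)  0-10(✓)  00-0(✓)  001-  01-0(✓)  010-(✓)  1-00(✓)  1-01(✓)  10-1  100-(✓)  11-0(✓)  110-(✓)
size-2^2 implicants → --00  -1-0  -10-  0--0  1-0-
Unchecked terms (primes): --00, -011, -1-0, -10-, 0--0, 001-, 1-0-, 10-1
Minterm coverage:
  m2 ⊆ 0--0,001-
  m3 ⊆ -011,001-
  m4 ⊆ --00,-1-0,-10-,0--0
  m5 ⊆ -10- [E]
  m6 ⊆ -1-0,0--0
  m8 ⊆ --00,1-0-
  m9 ⊆ 1-0-,10-1
  m11 ⊆ -011,10-1
  m12 ⊆ --00,-1-0,-10-,1-0-
  m13 ⊆ -10-,1-0-
E = {-10-}

NO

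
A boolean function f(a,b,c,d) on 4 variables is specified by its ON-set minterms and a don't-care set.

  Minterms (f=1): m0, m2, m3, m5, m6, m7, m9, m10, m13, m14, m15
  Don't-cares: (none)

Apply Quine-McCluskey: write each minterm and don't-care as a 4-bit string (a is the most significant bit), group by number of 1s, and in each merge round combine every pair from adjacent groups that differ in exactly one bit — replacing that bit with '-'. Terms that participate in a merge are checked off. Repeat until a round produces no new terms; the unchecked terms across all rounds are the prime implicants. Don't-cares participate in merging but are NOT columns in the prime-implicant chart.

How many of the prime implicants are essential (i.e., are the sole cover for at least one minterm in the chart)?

[col 0] 0000*, 0010*, 0011*, 0101*, 0110*, 0111*, 1001*, 1010*, 1101*, 1110*, 1111*
[col 1] -010*, -101*, -110*, -111*, 0-10*, 0-11*, 00-0, 001-*, 01-1*, 011-*, 1-01, 1-10*, 11-1*, 111-*
[col 2] --10, -1-1, -11-, 0-1-
Prime implicants: --10, -1-1, -11-, 0-1-, 00-0, 1-01
PI chart (minterm → PIs covering it):
  0 | 00-0  (sole → essential)
  2 | --10,0-1-,00-0
  3 | 0-1-  (sole → essential)
  5 | -1-1  (sole → essential)
  6 | --10,-11-,0-1-
  7 | -1-1,-11-,0-1-
  9 | 1-01  (sole → essential)
  10 | --10  (sole → essential)
  13 | -1-1,1-01
  14 | --10,-11-
  15 | -1-1,-11-
Essential prime implicants: --10, -1-1, 0-1-, 00-0, 1-01

5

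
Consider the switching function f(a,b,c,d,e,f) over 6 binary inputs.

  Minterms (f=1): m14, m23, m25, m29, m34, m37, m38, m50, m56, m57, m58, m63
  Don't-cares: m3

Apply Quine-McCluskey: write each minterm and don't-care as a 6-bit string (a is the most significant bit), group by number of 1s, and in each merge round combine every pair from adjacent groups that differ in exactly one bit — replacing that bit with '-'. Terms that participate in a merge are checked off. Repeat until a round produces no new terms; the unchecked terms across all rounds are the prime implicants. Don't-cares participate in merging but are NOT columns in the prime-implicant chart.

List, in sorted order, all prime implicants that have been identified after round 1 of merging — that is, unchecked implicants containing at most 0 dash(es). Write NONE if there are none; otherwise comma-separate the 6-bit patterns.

[col 0] 000011, 001110, 010111, 011001*, 011101*, 100010*, 100101, 100110*, 110010*, 111000*, 111001*, 111010*, 111111
[col 1] -11001, 011-01, 1-0010, 100-10, 11-010, 1110-0, 11100-
Prime implicants: -11001, 000011, 001110, 010111, 011-01, 1-0010, 100-10, 100101, 11-010, 1110-0, 11100-, 111111

000011, 001110, 010111, 100101, 111111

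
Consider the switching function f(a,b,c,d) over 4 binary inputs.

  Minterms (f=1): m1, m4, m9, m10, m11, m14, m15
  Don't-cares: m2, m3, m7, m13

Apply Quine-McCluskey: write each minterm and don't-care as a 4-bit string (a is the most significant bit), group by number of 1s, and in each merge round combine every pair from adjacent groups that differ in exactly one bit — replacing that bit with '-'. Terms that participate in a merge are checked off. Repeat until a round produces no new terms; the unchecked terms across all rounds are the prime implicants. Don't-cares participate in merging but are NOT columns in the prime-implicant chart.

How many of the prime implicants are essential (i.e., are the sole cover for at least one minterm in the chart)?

3

Round 0: 0001✓ 0010✓ 0011✓ 0100 0111✓ 1001✓ 1010✓ 1011✓ 1101✓ 1110✓ 1111✓
Round 1: -001✓ -010✓ -011✓ -111✓ 0-11✓ 00-1✓ 001-✓ 1-01✓ 1-10✓ 1-11✓ 10-1✓ 101-✓ 11-1✓ 111-✓
Round 2: --11 -0-1 -01- 1--1 1-1-
PIs = {--11, -0-1, -01-, 0100, 1--1, 1-1-}
Coverage chart:
  m1: -0-1 ←essential
  m4: 0100 ←essential
  m9: -0-1,1--1
  m10: -01-,1-1-
  m11: --11,-0-1,-01-,1--1,1-1-
  m14: 1-1- ←essential
  m15: --11,1--1,1-1-
Essential: -0-1, 0100, 1-1-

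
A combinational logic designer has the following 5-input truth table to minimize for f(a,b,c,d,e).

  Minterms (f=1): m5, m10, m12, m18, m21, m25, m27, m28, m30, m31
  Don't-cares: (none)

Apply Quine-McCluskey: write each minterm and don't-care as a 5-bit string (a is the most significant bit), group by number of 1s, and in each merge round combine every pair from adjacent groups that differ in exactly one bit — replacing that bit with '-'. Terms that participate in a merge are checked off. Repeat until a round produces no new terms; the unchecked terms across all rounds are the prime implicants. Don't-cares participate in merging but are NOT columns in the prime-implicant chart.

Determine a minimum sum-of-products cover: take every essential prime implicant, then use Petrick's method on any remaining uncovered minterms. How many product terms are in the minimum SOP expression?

6

Round 0: 00101✓ 01010 01100✓ 10010 10101✓ 11001✓ 11011✓ 11100✓ 11110✓ 11111✓
Round 1: -0101 -1100 11-11 110-1 111-0 1111-
PIs = {-0101, -1100, 01010, 10010, 11-11, 110-1, 111-0, 1111-}
Coverage chart:
  m5: -0101 ←essential
  m10: 01010 ←essential
  m12: -1100 ←essential
  m18: 10010 ←essential
  m21: -0101 ←essential
  m25: 110-1 ←essential
  m27: 11-11,110-1
  m28: -1100,111-0
  m30: 111-0,1111-
  m31: 11-11,1111-
Essential: -0101, -1100, 01010, 10010, 110-1
Petrick residual → 1111-
Min cover (6 terms): b'cd'e + bcd'e' + a'bc'de' + ab'c'de' + abc'e + abcd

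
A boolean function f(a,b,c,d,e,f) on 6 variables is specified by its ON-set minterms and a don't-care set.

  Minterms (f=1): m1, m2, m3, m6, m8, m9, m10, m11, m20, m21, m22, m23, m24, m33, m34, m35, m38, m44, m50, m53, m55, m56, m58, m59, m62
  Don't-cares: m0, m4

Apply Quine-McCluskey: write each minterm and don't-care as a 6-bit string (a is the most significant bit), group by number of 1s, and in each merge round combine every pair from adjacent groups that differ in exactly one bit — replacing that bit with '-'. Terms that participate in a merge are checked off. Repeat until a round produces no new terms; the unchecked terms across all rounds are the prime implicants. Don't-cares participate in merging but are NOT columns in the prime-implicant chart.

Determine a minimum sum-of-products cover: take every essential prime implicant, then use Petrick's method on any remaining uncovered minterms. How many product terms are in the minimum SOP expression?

10

[col 0] 000000*, 000001*, 000010*, 000011*, 000100*, 000110*, 001000*, 001001*, 001010*, 001011*, 010100*, 010101*, 010110*, 010111*, 011000*, 100001*, 100010*, 100011*, 100110*, 101100, 110010*, 110101*, 110111*, 111000*, 111010*, 111011*, 111110*
[col 1] -00001*, -00010*, -00011*, -00110*, -10101*, -10111*, -11000, 0-0100*, 0-0110*, 0-1000, 00-000*, 00-001*, 00-010*, 00-011*, 000-00*, 000-10*, 0000-0*, 0000-1*, 00000-*, 00001-*, 0001-0*, 0010-0*, 0010-1*, 00100-*, 00101-*, 0101-0*, 0101-1*, 01010-*, 01011-*, 1-0010, 100-10*, 1000-1*, 10001-*, 11-010, 1101-1*, 111-10, 1110-0, 11101-
[col 2] -00-10, -000-1, -0001-, -101-1, 0-01-0, 00-0-0*, 00-0-1*, 00-00-*, 00-01-*, 000--0, 0000--*, 0010--*, 0101--
[col 3] 00-0--
Prime implicants: -00-10, -000-1, -0001-, -101-1, -11000, 0-01-0, 0-1000, 00-0--, 000--0, 0101--, 1-0010, 101100, 11-010, 111-10, 1110-0, 11101-
PI chart (minterm → PIs covering it):
  1 | -000-1,00-0--
  2 | -00-10,-0001-,00-0--,000--0
  3 | -000-1,-0001-,00-0--
  6 | -00-10,0-01-0,000--0
  8 | 0-1000,00-0--
  9 | 00-0--  (sole → essential)
  10 | 00-0--  (sole → essential)
  11 | 00-0--  (sole → essential)
  20 | 0-01-0,0101--
  21 | -101-1,0101--
  22 | 0-01-0,0101--
  23 | -101-1,0101--
  24 | -11000,0-1000
  33 | -000-1  (sole → essential)
  34 | -00-10,-0001-,1-0010
  35 | -000-1,-0001-
  38 | -00-10  (sole → essential)
  44 | 101100  (sole → essential)
  50 | 1-0010,11-010
  53 | -101-1  (sole → essential)
  55 | -101-1  (sole → essential)
  56 | -11000,1110-0
  58 | 11-010,111-10,1110-0,11101-
  59 | 11101-  (sole → essential)
  62 | 111-10  (sole → essential)
Essential prime implicants: -00-10, -000-1, -101-1, 00-0--, 101100, 111-10, 11101-
Petrick residual → -11000, 0-01-0, 1-0010
Minimum SOP uses 10 PIs: b'c'ef' + b'c'd'f + bc'df + bcd'e'f' + a'c'df' + a'b'd' + ac'd'ef' + ab'cde'f' + abcef' + abcd'e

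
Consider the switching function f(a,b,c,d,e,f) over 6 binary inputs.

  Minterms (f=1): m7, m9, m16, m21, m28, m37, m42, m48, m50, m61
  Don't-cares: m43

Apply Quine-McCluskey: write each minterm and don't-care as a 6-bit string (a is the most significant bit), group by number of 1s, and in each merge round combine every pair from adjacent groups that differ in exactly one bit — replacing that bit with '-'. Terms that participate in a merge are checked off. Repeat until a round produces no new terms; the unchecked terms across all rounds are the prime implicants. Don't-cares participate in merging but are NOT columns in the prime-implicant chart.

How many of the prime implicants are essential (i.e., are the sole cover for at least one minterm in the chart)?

9

Round 0: 000111 001001 010000✓ 010101 011100 100101 101010✓ 101011✓ 110000✓ 110010✓ 111101
Round 1: -10000 10101- 1100-0
PIs = {-10000, 000111, 001001, 010101, 011100, 100101, 10101-, 1100-0, 111101}
Coverage chart:
  m7: 000111 ←essential
  m9: 001001 ←essential
  m16: -10000 ←essential
  m21: 010101 ←essential
  m28: 011100 ←essential
  m37: 100101 ←essential
  m42: 10101- ←essential
  m48: -10000,1100-0
  m50: 1100-0 ←essential
  m61: 111101 ←essential
Essential: -10000, 000111, 001001, 010101, 011100, 100101, 10101-, 1100-0, 111101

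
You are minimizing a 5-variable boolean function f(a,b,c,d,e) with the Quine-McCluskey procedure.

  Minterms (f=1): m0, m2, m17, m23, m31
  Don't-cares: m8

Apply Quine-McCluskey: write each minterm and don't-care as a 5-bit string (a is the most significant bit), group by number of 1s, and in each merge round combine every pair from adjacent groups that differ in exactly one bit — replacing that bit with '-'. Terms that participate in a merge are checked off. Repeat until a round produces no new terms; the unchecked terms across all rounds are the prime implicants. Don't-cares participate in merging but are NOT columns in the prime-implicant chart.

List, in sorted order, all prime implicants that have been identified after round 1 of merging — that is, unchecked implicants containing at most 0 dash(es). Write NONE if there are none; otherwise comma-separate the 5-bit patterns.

10001

size-2^0 implicants → 00000(✓)  00010(✓)  01000(✓)  10001  10111(✓)  11111(✓)
size-2^1 implicants → 0-000  000-0  1-111
Unchecked terms (primes): 0-000, 000-0, 1-111, 10001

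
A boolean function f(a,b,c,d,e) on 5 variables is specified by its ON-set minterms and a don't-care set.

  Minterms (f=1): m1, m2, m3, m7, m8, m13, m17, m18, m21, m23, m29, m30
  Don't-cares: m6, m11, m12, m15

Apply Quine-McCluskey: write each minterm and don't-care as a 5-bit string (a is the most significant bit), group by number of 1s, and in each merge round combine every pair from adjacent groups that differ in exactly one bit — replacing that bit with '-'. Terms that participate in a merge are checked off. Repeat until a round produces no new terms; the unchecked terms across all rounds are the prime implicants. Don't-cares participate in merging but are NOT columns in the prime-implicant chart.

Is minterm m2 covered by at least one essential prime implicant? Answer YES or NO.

size-2^0 implicants → 00001(✓)  00010(✓)  00011(✓)  00110(✓)  00111(✓)  01000(✓)  01011(✓)  01100(✓)  01101(✓)  01111(✓)  10001(✓)  10010(✓)  10101(✓)  10111(✓)  11101(✓)  11110
size-2^1 implicants → -0001  -0010  -0111  -1101  0-011(✓)  0-111(✓)  00-10(✓)  00-11(✓)  000-1  0001-(✓)  0011-(✓)  01-00  01-11(✓)  011-1  0110-  1-101  10-01  101-1
size-2^2 implicants → 0--11  00-1-
Unchecked terms (primes): -0001, -0010, -0111, -1101, 0--11, 00-1-, 000-1, 01-00, 011-1, 0110-, 1-101, 10-01, 101-1, 11110
Minterm coverage:
  m1 ⊆ -0001,000-1
  m2 ⊆ -0010,00-1-
  m3 ⊆ 0--11,00-1-,000-1
  m7 ⊆ -0111,0--11,00-1-
  m8 ⊆ 01-00 [E]
  m13 ⊆ -1101,011-1,0110-
  m17 ⊆ -0001,10-01
  m18 ⊆ -0010 [E]
  m21 ⊆ 1-101,10-01,101-1
  m23 ⊆ -0111,101-1
  m29 ⊆ -1101,1-101
  m30 ⊆ 11110 [E]
E = {-0010, 01-00, 11110}

YES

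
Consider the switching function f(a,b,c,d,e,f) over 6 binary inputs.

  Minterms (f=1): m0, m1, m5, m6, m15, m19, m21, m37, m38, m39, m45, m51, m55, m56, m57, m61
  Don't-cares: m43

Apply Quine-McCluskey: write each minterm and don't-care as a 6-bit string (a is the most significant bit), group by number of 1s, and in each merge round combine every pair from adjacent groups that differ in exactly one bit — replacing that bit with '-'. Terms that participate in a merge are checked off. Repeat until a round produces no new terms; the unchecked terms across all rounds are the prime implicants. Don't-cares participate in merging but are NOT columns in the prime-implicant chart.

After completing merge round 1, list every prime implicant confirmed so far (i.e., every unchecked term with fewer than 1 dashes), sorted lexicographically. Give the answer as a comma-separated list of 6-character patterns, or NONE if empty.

Round 0: 000000✓ 000001✓ 000101✓ 000110✓ 001111 010011✓ 010101✓ 100101✓ 100110✓ 100111✓ 101011 101101✓ 110011✓ 110111✓ 111000✓ 111001✓ 111101✓
Round 1: -00101 -00110 -10011 0-0101 000-01 00000- 1-0111 1-1101 10-101 1001-1 10011- 110-11 111-01 11100-
PIs = {-00101, -00110, -10011, 0-0101, 000-01, 00000-, 001111, 1-0111, 1-1101, 10-101, 1001-1, 10011-, 101011, 110-11, 111-01, 11100-}

001111, 101011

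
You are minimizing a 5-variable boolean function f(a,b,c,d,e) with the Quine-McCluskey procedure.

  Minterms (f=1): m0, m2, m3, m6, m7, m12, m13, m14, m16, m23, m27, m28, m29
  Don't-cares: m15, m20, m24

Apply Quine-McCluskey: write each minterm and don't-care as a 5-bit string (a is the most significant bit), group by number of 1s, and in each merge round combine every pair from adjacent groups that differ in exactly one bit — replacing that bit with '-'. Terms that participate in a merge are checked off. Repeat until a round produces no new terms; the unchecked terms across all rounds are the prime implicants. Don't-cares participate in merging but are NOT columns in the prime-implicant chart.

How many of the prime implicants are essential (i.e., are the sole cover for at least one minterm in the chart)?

4

size-2^0 implicants → 00000(✓)  00010(✓)  00011(✓)  00110(✓)  00111(✓)  01100(✓)  01101(✓)  01110(✓)  01111(✓)  10000(✓)  10100(✓)  10111(✓)  11000(✓)  11011  11100(✓)  11101(✓)
size-2^1 implicants → -0000  -0111  -1100(✓)  -1101(✓)  0-110(✓)  0-111(✓)  00-10(✓)  00-11(✓)  000-0  0001-(✓)  0011-(✓)  011-0(✓)  011-1(✓)  0110-(✓)  0111-(✓)  1-000(✓)  1-100(✓)  10-00(✓)  11-00(✓)  1110-(✓)
size-2^2 implicants → -110-  0-11-  00-1-  011--  1--00
Unchecked terms (primes): -0000, -0111, -110-, 0-11-, 00-1-, 000-0, 011--, 1--00, 11011
Minterm coverage:
  m0 ⊆ -0000,000-0
  m2 ⊆ 00-1-,000-0
  m3 ⊆ 00-1- [E]
  m6 ⊆ 0-11-,00-1-
  m7 ⊆ -0111,0-11-,00-1-
  m12 ⊆ -110-,011--
  m13 ⊆ -110-,011--
  m14 ⊆ 0-11-,011--
  m16 ⊆ -0000,1--00
  m23 ⊆ -0111 [E]
  m27 ⊆ 11011 [E]
  m28 ⊆ -110-,1--00
  m29 ⊆ -110- [E]
E = {-0111, -110-, 00-1-, 11011}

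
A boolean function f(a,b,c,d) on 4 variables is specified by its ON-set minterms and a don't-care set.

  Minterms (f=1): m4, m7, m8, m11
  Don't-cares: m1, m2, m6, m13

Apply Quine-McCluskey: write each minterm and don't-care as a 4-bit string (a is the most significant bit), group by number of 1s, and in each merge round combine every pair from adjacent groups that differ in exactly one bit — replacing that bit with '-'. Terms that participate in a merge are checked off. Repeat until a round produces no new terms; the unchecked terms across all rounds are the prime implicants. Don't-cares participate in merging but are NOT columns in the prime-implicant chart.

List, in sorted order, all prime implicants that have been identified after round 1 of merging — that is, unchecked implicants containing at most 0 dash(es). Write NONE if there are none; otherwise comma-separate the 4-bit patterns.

Round 0: 0001 0010✓ 0100✓ 0110✓ 0111✓ 1000 1011 1101
Round 1: 0-10 01-0 011-
PIs = {0-10, 0001, 01-0, 011-, 1000, 1011, 1101}

0001, 1000, 1011, 1101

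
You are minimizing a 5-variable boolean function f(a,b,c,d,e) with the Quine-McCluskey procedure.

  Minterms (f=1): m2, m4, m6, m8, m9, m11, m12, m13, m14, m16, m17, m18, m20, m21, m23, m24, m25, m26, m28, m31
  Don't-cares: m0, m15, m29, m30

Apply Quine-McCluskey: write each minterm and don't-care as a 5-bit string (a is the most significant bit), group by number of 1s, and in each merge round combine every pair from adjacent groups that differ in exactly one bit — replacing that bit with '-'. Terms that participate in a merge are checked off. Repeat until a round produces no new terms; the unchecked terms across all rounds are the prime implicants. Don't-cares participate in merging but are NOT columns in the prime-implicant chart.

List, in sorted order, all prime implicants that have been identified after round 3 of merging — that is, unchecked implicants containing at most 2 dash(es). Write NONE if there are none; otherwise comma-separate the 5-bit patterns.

-00-0, 0-1-0, 00--0, 01--1, 1-0-0, 1-1-1, 11--0

Round 0: 00000✓ 00010✓ 00100✓ 00110✓ 01000✓ 01001✓ 01011✓ 01100✓ 01101✓ 01110✓ 01111✓ 10000✓ 10001✓ 10010✓ 10100✓ 10101✓ 10111✓ 11000✓ 11001✓ 11010✓ 11100✓ 11101✓ 11110✓ 11111✓
Round 1: -0000✓ -0010✓ -0100✓ -1000✓ -1001✓ -1100✓ -1101✓ -1110✓ -1111✓ 0-000✓ 0-100✓ 0-110✓ 00-00✓ 00-10✓ 000-0✓ 001-0✓ 01-00✓ 01-01✓ 01-11✓ 010-1✓ 0100-✓ 011-0✓ 011-1✓ 0110-✓ 0111-✓ 1-000✓ 1-001✓ 1-010✓ 1-100✓ 1-101✓ 1-111✓ 10-00✓ 10-01✓ 100-0✓ 1000-✓ 101-1✓ 1010-✓ 11-00✓ 11-01✓ 11-10✓ 110-0✓ 1100-✓ 111-0✓ 111-1✓ 1110-✓ 1111-✓
Round 2: --000✓ --100✓ -0-00✓ -00-0 -1-00✓ -1-01✓ -100-✓ -11-0✓ -11-1✓ -110-✓ -111-✓ 0--00✓ 0-1-0 00--0 01--1 01-0-✓ 011--✓ 1--00✓ 1--01✓ 1-0-0 1-00-✓ 1-1-1 1-10-✓ 10-0-✓ 11--0 11-0-✓ 111--✓
Round 3: ---00 -1-0- -11-- 1--0-
PIs = {---00, -00-0, -1-0-, -11--, 0-1-0, 00--0, 01--1, 1--0-, 1-0-0, 1-1-1, 11--0}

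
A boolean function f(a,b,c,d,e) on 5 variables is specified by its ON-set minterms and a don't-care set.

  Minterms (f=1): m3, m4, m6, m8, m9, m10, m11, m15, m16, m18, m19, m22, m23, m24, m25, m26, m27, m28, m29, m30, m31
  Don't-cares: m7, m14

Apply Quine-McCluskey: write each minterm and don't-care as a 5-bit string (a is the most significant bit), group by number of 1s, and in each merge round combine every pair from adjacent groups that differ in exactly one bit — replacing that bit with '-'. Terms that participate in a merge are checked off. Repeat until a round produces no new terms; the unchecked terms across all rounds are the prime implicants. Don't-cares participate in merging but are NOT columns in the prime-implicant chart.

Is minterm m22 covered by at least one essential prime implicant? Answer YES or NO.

NO

Round 0: 00011✓ 00100✓ 00110✓ 00111✓ 01000✓ 01001✓ 01010✓ 01011✓ 01110✓ 01111✓ 10000✓ 10010✓ 10011✓ 10110✓ 10111✓ 11000✓ 11001✓ 11010✓ 11011✓ 11100✓ 11101✓ 11110✓ 11111✓
Round 1: -0011✓ -0110✓ -0111✓ -1000✓ -1001✓ -1010✓ -1011✓ -1110✓ -1111✓ 0-011✓ 0-110✓ 0-111✓ 00-11✓ 001-0 0011-✓ 01-10✓ 01-11✓ 010-0✓ 010-1✓ 0100-✓ 0101-✓ 0111-✓ 1-000✓ 1-010✓ 1-011✓ 1-110✓ 1-111✓ 10-10✓ 10-11✓ 100-0✓ 1001-✓ 1011-✓ 11-00✓ 11-01✓ 11-10✓ 11-11✓ 110-0✓ 110-1✓ 1100-✓ 1101-✓ 111-0✓ 111-1✓ 1110-✓ 1111-✓
Round 2: --011✓ --110✓ --111✓ -0-11✓ -011-✓ -1-10✓ -1-11✓ -10-0✓ -10-1✓ -100-✓ -101-✓ -111-✓ 0--11✓ 0-11-✓ 01-1-✓ 010--✓ 1--10✓ 1--11✓ 1-0-0 1-01-✓ 1-11-✓ 10-1-✓ 11--0✓ 11--1✓ 11-0-✓ 11-1-✓ 110--✓ 111--✓
Round 3: ---11 --11- -1-1- -10-- 1--1- 11---
PIs = {---11, --11-, -1-1-, -10--, 001-0, 1--1-, 1-0-0, 11---}
Coverage chart:
  m3: ---11 ←essential
  m4: 001-0 ←essential
  m6: --11-,001-0
  m8: -10-- ←essential
  m9: -10-- ←essential
  m10: -1-1-,-10--
  m11: ---11,-1-1-,-10--
  m15: ---11,--11-,-1-1-
  m16: 1-0-0 ←essential
  m18: 1--1-,1-0-0
  m19: ---11,1--1-
  m22: --11-,1--1-
  m23: ---11,--11-,1--1-
  m24: -10--,1-0-0,11---
  m25: -10--,11---
  m26: -1-1-,-10--,1--1-,1-0-0,11---
  m27: ---11,-1-1-,-10--,1--1-,11---
  m28: 11--- ←essential
  m29: 11--- ←essential
  m30: --11-,-1-1-,1--1-,11---
  m31: ---11,--11-,-1-1-,1--1-,11---
Essential: ---11, -10--, 001-0, 1-0-0, 11---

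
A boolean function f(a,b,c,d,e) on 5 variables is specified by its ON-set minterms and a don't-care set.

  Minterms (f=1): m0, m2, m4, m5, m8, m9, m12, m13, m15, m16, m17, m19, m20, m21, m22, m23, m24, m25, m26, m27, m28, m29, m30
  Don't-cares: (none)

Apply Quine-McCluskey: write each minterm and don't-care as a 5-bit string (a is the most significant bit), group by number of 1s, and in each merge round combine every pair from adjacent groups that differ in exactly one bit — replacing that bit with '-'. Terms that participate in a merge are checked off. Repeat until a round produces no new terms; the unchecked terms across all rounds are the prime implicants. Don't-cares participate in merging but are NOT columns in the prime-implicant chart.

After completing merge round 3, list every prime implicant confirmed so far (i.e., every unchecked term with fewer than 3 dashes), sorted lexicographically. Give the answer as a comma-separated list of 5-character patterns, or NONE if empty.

[col 0] 00000*, 00010*, 00100*, 00101*, 01000*, 01001*, 01100*, 01101*, 01111*, 10000*, 10001*, 10011*, 10100*, 10101*, 10110*, 10111*, 11000*, 11001*, 11010*, 11011*, 11100*, 11101*, 11110*
[col 1] -0000*, -0100*, -0101*, -1000*, -1001*, -1100*, -1101*, 0-000*, 0-100*, 0-101*, 00-00*, 000-0, 0010-*, 01-00*, 01-01*, 0100-*, 011-1, 0110-*, 1-000*, 1-001*, 1-011*, 1-100*, 1-101*, 1-110*, 10-00*, 10-01*, 10-11*, 100-1*, 1000-*, 101-0*, 101-1*, 1010-*, 1011-*, 11-00*, 11-01*, 11-10*, 110-0*, 110-1*, 1100-*, 1101-*, 111-0*, 1110-*
[col 2] --000*, --100*, --101*, -0-00*, -010-*, -1-00*, -1-01*, -100-*, -110-*, 0--00*, 0-10-*, 01-0-*, 1--00*, 1--01*, 1-0-1, 1-00-*, 1-1-0, 1-10-*, 10--1, 10-0-*, 101--, 11--0, 11-0-*, 110--
[col 3] ---00, --10-, -1-0-, 1--0-
Prime implicants: ---00, --10-, -1-0-, 000-0, 011-1, 1--0-, 1-0-1, 1-1-0, 10--1, 101--, 11--0, 110--

000-0, 011-1, 1-0-1, 1-1-0, 10--1, 101--, 11--0, 110--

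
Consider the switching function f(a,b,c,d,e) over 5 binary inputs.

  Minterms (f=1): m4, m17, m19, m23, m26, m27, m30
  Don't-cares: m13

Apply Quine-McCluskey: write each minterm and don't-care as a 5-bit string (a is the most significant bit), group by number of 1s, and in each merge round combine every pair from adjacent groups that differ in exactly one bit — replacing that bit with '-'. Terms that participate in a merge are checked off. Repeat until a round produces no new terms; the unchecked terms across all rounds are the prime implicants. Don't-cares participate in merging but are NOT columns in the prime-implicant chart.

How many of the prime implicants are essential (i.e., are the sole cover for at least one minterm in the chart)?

4

size-2^0 implicants → 00100  01101  10001(✓)  10011(✓)  10111(✓)  11010(✓)  11011(✓)  11110(✓)
size-2^1 implicants → 1-011  10-11  100-1  11-10  1101-
Unchecked terms (primes): 00100, 01101, 1-011, 10-11, 100-1, 11-10, 1101-
Minterm coverage:
  m4 ⊆ 00100 [E]
  m17 ⊆ 100-1 [E]
  m19 ⊆ 1-011,10-11,100-1
  m23 ⊆ 10-11 [E]
  m26 ⊆ 11-10,1101-
  m27 ⊆ 1-011,1101-
  m30 ⊆ 11-10 [E]
E = {00100, 10-11, 100-1, 11-10}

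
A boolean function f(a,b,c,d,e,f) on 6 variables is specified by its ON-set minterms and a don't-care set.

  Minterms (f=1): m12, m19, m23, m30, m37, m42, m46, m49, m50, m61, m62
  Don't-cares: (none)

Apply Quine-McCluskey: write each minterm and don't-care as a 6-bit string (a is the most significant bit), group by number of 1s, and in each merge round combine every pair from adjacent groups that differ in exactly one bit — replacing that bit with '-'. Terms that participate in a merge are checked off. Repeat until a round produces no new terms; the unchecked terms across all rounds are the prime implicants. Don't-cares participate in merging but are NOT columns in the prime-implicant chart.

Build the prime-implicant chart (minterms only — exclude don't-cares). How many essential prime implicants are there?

size-2^0 implicants → 001100  010011(✓)  010111(✓)  011110(✓)  100101  101010(✓)  101110(✓)  110001  110010  111101  111110(✓)
size-2^1 implicants → -11110  010-11  1-1110  101-10
Unchecked terms (primes): -11110, 001100, 010-11, 1-1110, 100101, 101-10, 110001, 110010, 111101
Minterm coverage:
  m12 ⊆ 001100 [E]
  m19 ⊆ 010-11 [E]
  m23 ⊆ 010-11 [E]
  m30 ⊆ -11110 [E]
  m37 ⊆ 100101 [E]
  m42 ⊆ 101-10 [E]
  m46 ⊆ 1-1110,101-10
  m49 ⊆ 110001 [E]
  m50 ⊆ 110010 [E]
  m61 ⊆ 111101 [E]
  m62 ⊆ -11110,1-1110
E = {-11110, 001100, 010-11, 100101, 101-10, 110001, 110010, 111101}

8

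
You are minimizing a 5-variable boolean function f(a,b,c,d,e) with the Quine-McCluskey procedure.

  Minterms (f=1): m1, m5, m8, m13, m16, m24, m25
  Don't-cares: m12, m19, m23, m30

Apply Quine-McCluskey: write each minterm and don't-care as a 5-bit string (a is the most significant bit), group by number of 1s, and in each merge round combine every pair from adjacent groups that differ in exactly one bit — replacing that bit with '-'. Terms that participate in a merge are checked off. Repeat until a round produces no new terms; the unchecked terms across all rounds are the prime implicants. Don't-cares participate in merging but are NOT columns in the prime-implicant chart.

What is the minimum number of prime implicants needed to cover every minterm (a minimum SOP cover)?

Round 0: 00001✓ 00101✓ 01000✓ 01100✓ 01101✓ 10000✓ 10011✓ 10111✓ 11000✓ 11001✓ 11110
Round 1: -1000 0-101 00-01 01-00 0110- 1-000 10-11 1100-
PIs = {-1000, 0-101, 00-01, 01-00, 0110-, 1-000, 10-11, 1100-, 11110}
Coverage chart:
  m1: 00-01 ←essential
  m5: 0-101,00-01
  m8: -1000,01-00
  m13: 0-101,0110-
  m16: 1-000 ←essential
  m24: -1000,1-000,1100-
  m25: 1100- ←essential
Essential: 00-01, 1-000, 1100-
Petrick residual → -1000, 0-101
Min cover (5 terms): bc'd'e' + a'cd'e + a'b'd'e + ac'd'e' + abc'd'

5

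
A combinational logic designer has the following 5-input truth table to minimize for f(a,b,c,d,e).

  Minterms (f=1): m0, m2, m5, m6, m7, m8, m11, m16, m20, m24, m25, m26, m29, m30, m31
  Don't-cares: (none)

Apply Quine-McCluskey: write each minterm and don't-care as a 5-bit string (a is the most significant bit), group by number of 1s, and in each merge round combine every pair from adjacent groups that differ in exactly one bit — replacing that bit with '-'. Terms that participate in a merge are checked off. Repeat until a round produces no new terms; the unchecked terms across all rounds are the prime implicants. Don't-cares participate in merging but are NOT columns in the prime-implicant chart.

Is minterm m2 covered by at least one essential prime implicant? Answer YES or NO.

[col 0] 00000*, 00010*, 00101*, 00110*, 00111*, 01000*, 01011, 10000*, 10100*, 11000*, 11001*, 11010*, 11101*, 11110*, 11111*
[col 1] -0000*, -1000*, 0-000*, 00-10, 000-0, 001-1, 0011-, 1-000*, 10-00, 11-01, 11-10, 110-0, 1100-, 111-1, 1111-
[col 2] --000
Prime implicants: --000, 00-10, 000-0, 001-1, 0011-, 01011, 10-00, 11-01, 11-10, 110-0, 1100-, 111-1, 1111-
PI chart (minterm → PIs covering it):
  0 | --000,000-0
  2 | 00-10,000-0
  5 | 001-1  (sole → essential)
  6 | 00-10,0011-
  7 | 001-1,0011-
  8 | --000  (sole → essential)
  11 | 01011  (sole → essential)
  16 | --000,10-00
  20 | 10-00  (sole → essential)
  24 | --000,110-0,1100-
  25 | 11-01,1100-
  26 | 11-10,110-0
  29 | 11-01,111-1
  30 | 11-10,1111-
  31 | 111-1,1111-
Essential prime implicants: --000, 001-1, 01011, 10-00

NO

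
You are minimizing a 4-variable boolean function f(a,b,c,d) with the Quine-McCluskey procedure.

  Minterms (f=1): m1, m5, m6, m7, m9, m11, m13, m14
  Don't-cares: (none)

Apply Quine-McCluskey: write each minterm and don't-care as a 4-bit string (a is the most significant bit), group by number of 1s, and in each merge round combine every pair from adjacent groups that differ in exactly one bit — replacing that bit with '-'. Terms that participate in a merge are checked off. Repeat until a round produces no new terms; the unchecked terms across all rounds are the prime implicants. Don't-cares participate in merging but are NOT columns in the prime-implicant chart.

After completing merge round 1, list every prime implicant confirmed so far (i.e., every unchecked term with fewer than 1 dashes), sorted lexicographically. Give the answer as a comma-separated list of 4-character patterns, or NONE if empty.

NONE

Round 0: 0001✓ 0101✓ 0110✓ 0111✓ 1001✓ 1011✓ 1101✓ 1110✓
Round 1: -001✓ -101✓ -110 0-01✓ 01-1 011- 1-01✓ 10-1
Round 2: --01
PIs = {--01, -110, 01-1, 011-, 10-1}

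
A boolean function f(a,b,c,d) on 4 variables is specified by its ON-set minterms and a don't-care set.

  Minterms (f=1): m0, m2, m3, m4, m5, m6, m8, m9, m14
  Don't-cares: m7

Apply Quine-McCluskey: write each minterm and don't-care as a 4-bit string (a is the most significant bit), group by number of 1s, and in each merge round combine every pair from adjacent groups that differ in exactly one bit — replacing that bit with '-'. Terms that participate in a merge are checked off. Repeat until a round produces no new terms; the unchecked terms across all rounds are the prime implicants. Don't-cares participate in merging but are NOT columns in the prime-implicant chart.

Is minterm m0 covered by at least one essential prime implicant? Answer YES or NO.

NO

Round 0: 0000✓ 0010✓ 0011✓ 0100✓ 0101✓ 0110✓ 0111✓ 1000✓ 1001✓ 1110✓
Round 1: -000 -110 0-00✓ 0-10✓ 0-11✓ 00-0✓ 001-✓ 01-0✓ 01-1✓ 010-✓ 011-✓ 100-
Round 2: 0--0 0-1- 01--
PIs = {-000, -110, 0--0, 0-1-, 01--, 100-}
Coverage chart:
  m0: -000,0--0
  m2: 0--0,0-1-
  m3: 0-1- ←essential
  m4: 0--0,01--
  m5: 01-- ←essential
  m6: -110,0--0,0-1-,01--
  m8: -000,100-
  m9: 100- ←essential
  m14: -110 ←essential
Essential: -110, 0-1-, 01--, 100-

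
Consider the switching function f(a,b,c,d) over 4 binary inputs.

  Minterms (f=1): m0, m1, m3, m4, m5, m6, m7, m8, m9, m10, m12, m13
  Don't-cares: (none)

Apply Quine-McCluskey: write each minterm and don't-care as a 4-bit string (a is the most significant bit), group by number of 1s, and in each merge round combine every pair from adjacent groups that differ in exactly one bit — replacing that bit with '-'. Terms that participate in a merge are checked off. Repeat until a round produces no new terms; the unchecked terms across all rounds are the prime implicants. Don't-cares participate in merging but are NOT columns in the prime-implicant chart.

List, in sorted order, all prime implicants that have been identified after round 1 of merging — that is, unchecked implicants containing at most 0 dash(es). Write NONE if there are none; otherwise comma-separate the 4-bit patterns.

[col 0] 0000*, 0001*, 0011*, 0100*, 0101*, 0110*, 0111*, 1000*, 1001*, 1010*, 1100*, 1101*
[col 1] -000*, -001*, -100*, -101*, 0-00*, 0-01*, 0-11*, 00-1*, 000-*, 01-0*, 01-1*, 010-*, 011-*, 1-00*, 1-01*, 10-0, 100-*, 110-*
[col 2] --00*, --01*, -00-*, -10-*, 0--1, 0-0-*, 01--, 1-0-*
[col 3] --0-
Prime implicants: --0-, 0--1, 01--, 10-0

NONE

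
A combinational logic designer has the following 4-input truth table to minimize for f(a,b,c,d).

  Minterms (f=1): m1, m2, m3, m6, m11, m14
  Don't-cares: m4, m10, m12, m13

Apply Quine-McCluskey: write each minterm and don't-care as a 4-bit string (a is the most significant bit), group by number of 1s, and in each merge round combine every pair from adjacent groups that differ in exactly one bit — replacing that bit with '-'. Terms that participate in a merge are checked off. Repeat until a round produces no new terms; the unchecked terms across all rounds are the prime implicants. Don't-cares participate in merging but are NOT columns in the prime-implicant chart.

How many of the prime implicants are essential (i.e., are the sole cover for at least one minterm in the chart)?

2

Round 0: 0001✓ 0010✓ 0011✓ 0100✓ 0110✓ 1010✓ 1011✓ 1100✓ 1101✓ 1110✓
Round 1: -010✓ -011✓ -100✓ -110✓ 0-10✓ 00-1 001-✓ 01-0✓ 1-10✓ 101-✓ 11-0✓ 110-
Round 2: --10 -01- -1-0
PIs = {--10, -01-, -1-0, 00-1, 110-}
Coverage chart:
  m1: 00-1 ←essential
  m2: --10,-01-
  m3: -01-,00-1
  m6: --10,-1-0
  m11: -01- ←essential
  m14: --10,-1-0
Essential: -01-, 00-1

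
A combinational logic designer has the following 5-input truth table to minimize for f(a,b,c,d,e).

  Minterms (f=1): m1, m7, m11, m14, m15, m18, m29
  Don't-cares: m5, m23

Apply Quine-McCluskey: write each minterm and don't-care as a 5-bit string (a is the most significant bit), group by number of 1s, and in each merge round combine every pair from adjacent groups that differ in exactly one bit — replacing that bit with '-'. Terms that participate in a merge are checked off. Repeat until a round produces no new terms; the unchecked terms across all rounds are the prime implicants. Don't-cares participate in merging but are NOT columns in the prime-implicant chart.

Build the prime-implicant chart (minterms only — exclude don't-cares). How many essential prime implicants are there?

size-2^0 implicants → 00001(✓)  00101(✓)  00111(✓)  01011(✓)  01110(✓)  01111(✓)  10010  10111(✓)  11101
size-2^1 implicants → -0111  0-111  00-01  001-1  01-11  0111-
Unchecked terms (primes): -0111, 0-111, 00-01, 001-1, 01-11, 0111-, 10010, 11101
Minterm coverage:
  m1 ⊆ 00-01 [E]
  m7 ⊆ -0111,0-111,001-1
  m11 ⊆ 01-11 [E]
  m14 ⊆ 0111- [E]
  m15 ⊆ 0-111,01-11,0111-
  m18 ⊆ 10010 [E]
  m29 ⊆ 11101 [E]
E = {00-01, 01-11, 0111-, 10010, 11101}

5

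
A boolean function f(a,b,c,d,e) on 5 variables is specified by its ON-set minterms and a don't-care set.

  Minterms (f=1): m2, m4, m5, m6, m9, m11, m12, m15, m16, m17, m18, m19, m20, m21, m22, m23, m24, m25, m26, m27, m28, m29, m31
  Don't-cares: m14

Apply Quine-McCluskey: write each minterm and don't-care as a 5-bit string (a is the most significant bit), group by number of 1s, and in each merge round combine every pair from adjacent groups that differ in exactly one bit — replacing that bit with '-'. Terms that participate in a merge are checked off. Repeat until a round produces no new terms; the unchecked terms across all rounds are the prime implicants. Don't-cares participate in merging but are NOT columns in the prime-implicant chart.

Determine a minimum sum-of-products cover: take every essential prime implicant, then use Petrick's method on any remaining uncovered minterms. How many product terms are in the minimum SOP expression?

7

Round 0: 00010✓ 00100✓ 00101✓ 00110✓ 01001✓ 01011✓ 01100✓ 01110✓ 01111✓ 10000✓ 10001✓ 10010✓ 10011✓ 10100✓ 10101✓ 10110✓ 10111✓ 11000✓ 11001✓ 11010✓ 11011✓ 11100✓ 11101✓ 11111✓
Round 1: -0010✓ -0100✓ -0101✓ -0110✓ -1001✓ -1011✓ -1100✓ -1111✓ 0-100✓ 0-110✓ 00-10✓ 001-0✓ 0010-✓ 01-11✓ 010-1✓ 011-0✓ 0111- 1-000✓ 1-001✓ 1-010✓ 1-011✓ 1-100✓ 1-101✓ 1-111✓ 10-00✓ 10-01✓ 10-10✓ 10-11✓ 100-0✓ 100-1✓ 1000-✓ 1001-✓ 101-0✓ 101-1✓ 1010-✓ 1011-✓ 11-00✓ 11-01✓ 11-11✓ 110-0✓ 110-1✓ 1100-✓ 1101-✓ 111-1✓ 1110-✓
Round 2: --100 -0-10 -01-0 -010- -1-11 -10-1 0-1-0 1--00✓ 1--01✓ 1--11✓ 1-0-0✓ 1-0-1✓ 1-00-✓ 1-01-✓ 1-1-1✓ 1-10-✓ 10--0✓ 10--1✓ 10-0-✓ 10-1-✓ 100--✓ 101--✓ 11--1✓ 11-0-✓ 110--✓
Round 3: 1---1 1--0- 1-0-- 10---
PIs = {--100, -0-10, -01-0, -010-, -1-11, -10-1, 0-1-0, 0111-, 1---1, 1--0-, 1-0--, 10---}
Coverage chart:
  m2: -0-10 ←essential
  m4: --100,-01-0,-010-,0-1-0
  m5: -010- ←essential
  m6: -0-10,-01-0,0-1-0
  m9: -10-1 ←essential
  m11: -1-11,-10-1
  m12: --100,0-1-0
  m15: -1-11,0111-
  m16: 1--0-,1-0--,10---
  m17: 1---1,1--0-,1-0--,10---
  m18: -0-10,1-0--,10---
  m19: 1---1,1-0--,10---
  m20: --100,-01-0,-010-,1--0-,10---
  m21: -010-,1---1,1--0-,10---
  m22: -0-10,-01-0,10---
  m23: 1---1,10---
  m24: 1--0-,1-0--
  m25: -10-1,1---1,1--0-,1-0--
  m26: 1-0-- ←essential
  m27: -1-11,-10-1,1---1,1-0--
  m28: --100,1--0-
  m29: 1---1,1--0-
  m31: -1-11,1---1
Essential: -0-10, -010-, -10-1, 1-0--
Petrick residual → --100, -1-11, 1---1
Min cover (7 terms): cd'e' + b'de' + b'cd' + bde + bc'e + ae + ac'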